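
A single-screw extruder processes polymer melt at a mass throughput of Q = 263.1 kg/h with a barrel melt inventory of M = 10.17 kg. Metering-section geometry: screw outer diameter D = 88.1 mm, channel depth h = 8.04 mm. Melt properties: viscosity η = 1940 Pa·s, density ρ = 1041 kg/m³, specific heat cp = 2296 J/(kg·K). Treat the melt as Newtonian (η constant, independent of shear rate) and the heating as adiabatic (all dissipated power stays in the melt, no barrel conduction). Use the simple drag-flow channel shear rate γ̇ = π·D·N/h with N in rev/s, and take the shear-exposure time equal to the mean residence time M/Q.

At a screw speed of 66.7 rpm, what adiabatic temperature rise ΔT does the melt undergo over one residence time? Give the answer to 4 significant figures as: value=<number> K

Q_s = Q / 3600 = 263.1 / 3600 = 0.0730833 kg/s
t_res = M / Q_s = 10.17 / 0.0730833 = 139.156 s
D = 88.1 mm = 0.0881 m;  h = 8.04 mm = 0.00804 m;  N = 66.7 rpm / 60 = 1.11167 rev/s
γ̇ = π D N / h = (π)(0.0881)(1.11167) / 0.00804 = 38.2688 s⁻¹
ΔT = η·γ̇²·t_res/(ρ·cp) = [1940 × 38.2688² × 139.156] / [1041 × 2296] = 165.413 K

value=165.4 K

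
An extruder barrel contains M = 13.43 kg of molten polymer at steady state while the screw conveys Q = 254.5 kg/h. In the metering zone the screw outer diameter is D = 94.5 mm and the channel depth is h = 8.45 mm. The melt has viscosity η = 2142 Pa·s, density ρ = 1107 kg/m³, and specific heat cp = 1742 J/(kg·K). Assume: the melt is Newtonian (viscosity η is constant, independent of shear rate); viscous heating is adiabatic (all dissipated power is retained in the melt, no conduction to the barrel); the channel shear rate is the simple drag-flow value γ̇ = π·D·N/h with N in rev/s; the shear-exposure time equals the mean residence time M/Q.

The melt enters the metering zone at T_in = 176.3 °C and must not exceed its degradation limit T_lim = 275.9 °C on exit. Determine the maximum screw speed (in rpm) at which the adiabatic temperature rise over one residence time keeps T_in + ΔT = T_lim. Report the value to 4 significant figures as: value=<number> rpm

value=37.10 rpm

Throughput in SI: Q_s = 254.5 kg/h ÷ 3600 s/h = 0.0706944 kg/s
t_res = M / Q_s = 13.43 / 0.0706944 = 189.972 s
D = 94.5 mm = 0.0945 m;  h = 8.45 mm = 0.00845 m
Allowable rise: ΔT_a = T_lim − T_in = 275.9 − 176.3 = 99.6 K
Invert ΔT = ηγ̇²t_res/(ρcp) for γ̇: γ̇_max² = ΔT_a ρ cp / (η t_res) = 99.6·1107·1742 / (2142·189.972) = 472.003 s⁻²
Take the square root: γ̇_max = √(472.003) = 21.7256 s⁻¹
Solve γ̇ = πDN/h for N: N_max = γ̇_max·h/(π·D) = 21.7256 × 0.00845 / (π × 0.0945) = 0.618369 rev/s = 37.1021 rpm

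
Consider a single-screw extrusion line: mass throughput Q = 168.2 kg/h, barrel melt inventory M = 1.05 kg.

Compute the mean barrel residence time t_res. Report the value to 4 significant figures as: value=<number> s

Q_s = Q / 3600 = 168.2 / 3600 = 0.0467222 kg/s
t_res = M / Q_s = 1.05 / 0.0467222 = 22.4732 s

value=22.47 s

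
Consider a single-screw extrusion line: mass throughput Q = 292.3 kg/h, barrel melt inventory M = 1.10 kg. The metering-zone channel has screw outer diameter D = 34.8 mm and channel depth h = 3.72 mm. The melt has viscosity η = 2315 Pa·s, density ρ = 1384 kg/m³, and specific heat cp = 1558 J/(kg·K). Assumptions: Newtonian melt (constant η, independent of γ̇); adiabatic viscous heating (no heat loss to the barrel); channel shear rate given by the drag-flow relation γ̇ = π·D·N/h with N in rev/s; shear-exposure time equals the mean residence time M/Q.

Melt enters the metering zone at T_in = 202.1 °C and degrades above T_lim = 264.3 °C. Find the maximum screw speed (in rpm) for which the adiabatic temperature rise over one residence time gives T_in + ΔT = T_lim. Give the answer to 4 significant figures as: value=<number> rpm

value=133.5 rpm

Q_s = Q / 3600 = 292.3 / 3600 = 0.0811944 kg/s
Mean residence time: t_res = M/Q_s = 1.10 kg / 0.0811944 kg/s = 13.5477 s
Convert to metres: D = 0.0348 m, h = 0.00372 m
Allowable rise: ΔT_a = T_lim − T_in = 264.3 − 202.1 = 62.2 K
Invert ΔT = ηγ̇²t_res/(ρcp) for γ̇: γ̇_max² = ΔT_a ρ cp / (η t_res) = 62.2·1384·1558 / (2315·13.5477) = 4276.38 s⁻²
γ̇_max = sqrt(4276.38) = 65.3941 s⁻¹
N_max = γ̇_max·h / (π·D) = 65.3941 · 0.00372 / (π · 0.0348) = 2.22511 rev/s = 133.507 rpm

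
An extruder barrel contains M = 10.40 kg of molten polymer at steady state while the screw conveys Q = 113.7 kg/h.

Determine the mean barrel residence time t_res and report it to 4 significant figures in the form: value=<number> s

Throughput in SI: Q_s = 113.7 kg/h ÷ 3600 s/h = 0.0315833 kg/s
t_res = M / Q_s = 10.40 ÷ 0.0315833 = 329.288 s

value=329.3 s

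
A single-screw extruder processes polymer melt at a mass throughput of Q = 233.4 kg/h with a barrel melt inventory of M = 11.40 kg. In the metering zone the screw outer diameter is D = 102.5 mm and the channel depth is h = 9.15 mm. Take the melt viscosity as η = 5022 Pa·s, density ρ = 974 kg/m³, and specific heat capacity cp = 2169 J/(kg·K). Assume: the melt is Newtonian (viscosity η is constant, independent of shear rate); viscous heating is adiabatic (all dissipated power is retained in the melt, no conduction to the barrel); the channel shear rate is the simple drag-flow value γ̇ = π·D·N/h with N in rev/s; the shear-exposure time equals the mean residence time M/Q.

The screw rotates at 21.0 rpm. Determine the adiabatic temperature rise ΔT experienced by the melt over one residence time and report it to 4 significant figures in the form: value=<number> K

value=63.42 K

Convert throughput: Q = 233.4 kg/h = 233.4/3600 = 0.0648333 kg/s
Mean residence time: t_res = M/Q_s = 11.40 kg / 0.0648333 kg/s = 175.835 s
D = 102.5 mm = 0.1025 m;  h = 9.15 mm = 0.00915 m;  N = 21.0 rpm / 60 = 0.35 rev/s
γ̇ = π·D·N / h = π · 0.1025 · 0.35 / 0.00915 = 12.3174 s⁻¹
ΔT = η·γ̇²·t_res / (ρ·cp) = 5022 · (12.3174)² · 175.835 / (974 · 2169) = 63.4171 K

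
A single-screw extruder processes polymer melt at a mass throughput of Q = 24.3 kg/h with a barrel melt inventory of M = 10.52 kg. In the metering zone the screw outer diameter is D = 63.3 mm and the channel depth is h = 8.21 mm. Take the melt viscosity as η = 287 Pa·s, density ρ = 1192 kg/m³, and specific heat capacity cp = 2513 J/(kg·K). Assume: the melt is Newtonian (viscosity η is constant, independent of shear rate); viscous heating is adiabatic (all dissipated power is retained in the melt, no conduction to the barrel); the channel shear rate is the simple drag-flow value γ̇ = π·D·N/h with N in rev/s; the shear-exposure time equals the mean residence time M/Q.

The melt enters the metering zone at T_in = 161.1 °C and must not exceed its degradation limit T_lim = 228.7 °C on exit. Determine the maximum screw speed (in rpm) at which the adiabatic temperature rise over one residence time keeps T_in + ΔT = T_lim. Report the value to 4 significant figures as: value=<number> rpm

Convert throughput: Q = 24.3 kg/h = 24.3/3600 = 0.00675 kg/s
t_res = M / Q_s = 10.52 / 0.00675 = 1558.52 s
D = 63.3 mm = 0.0633 m;  h = 8.21 mm = 0.00821 m
Allowable rise: ΔT_a = T_lim − T_in = 228.7 − 161.1 = 67.6 K
γ̇_max² = ΔT_a·ρ·cp / (η·t_res) = [67.6 × 1192 × 2513] / [287 × 1558.52] = 452.712 s⁻²
γ̇_max = sqrt(452.712) = 21.277 s⁻¹
Solve γ̇ = πDN/h for N: N_max = γ̇_max·h/(π·D) = 21.277 × 0.00821 / (π × 0.0633) = 0.878416 rev/s = 52.705 rpm

value=52.70 rpm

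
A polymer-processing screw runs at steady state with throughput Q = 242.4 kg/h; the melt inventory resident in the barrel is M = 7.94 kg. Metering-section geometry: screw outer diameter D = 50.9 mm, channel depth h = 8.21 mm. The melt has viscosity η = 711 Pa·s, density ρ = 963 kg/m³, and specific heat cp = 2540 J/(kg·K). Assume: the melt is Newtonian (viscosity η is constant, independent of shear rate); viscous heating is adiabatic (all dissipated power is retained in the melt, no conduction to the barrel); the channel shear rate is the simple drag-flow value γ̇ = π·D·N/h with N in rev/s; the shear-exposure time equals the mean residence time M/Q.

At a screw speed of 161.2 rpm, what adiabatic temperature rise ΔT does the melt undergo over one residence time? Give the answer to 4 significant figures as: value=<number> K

value=93.86 K

Q_s = Q / 3600 = 242.4 / 3600 = 0.0673333 kg/s
t_res = M / Q_s = 7.94 / 0.0673333 = 117.921 s
D = 50.9 mm = 0.0509 m;  h = 8.21 mm = 0.00821 m;  N = 161.2 rpm / 60 = 2.68667 rev/s
Shear rate: γ̇ = πDN/h = π·0.0509·2.68667/0.00821 = 52.3285 s⁻¹
ΔT = η·γ̇²·t_res/(ρ·cp) = [711 × 52.3285² × 117.921] / [963 × 2540] = 93.8591 K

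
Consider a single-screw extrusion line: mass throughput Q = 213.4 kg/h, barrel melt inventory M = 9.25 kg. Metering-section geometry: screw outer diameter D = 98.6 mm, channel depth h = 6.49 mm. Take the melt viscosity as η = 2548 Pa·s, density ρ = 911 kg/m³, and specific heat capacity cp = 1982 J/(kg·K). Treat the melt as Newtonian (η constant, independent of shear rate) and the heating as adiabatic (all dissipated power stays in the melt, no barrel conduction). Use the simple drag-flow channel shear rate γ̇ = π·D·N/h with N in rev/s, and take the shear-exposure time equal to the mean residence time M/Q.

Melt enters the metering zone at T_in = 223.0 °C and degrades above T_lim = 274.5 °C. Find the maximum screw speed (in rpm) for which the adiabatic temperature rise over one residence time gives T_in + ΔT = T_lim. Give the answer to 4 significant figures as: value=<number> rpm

Convert throughput: Q = 213.4 kg/h = 213.4/3600 = 0.0592778 kg/s
Mean residence time: t_res = M/Q_s = 9.25 kg / 0.0592778 kg/s = 156.045 s
Geometry in SI: D = 98.6 mm → 0.0986 m, h = 6.49 mm → 0.00649 m
Allowable rise: ΔT_a = T_lim − T_in = 274.5 − 223.0 = 51.5 K
γ̇_max² = ΔT_a·ρ·cp / (η·t_res) = [51.5 × 911 × 1982] / [2548 × 156.045] = 233.873 s⁻²
Take the square root: γ̇_max = √(233.873) = 15.2929 s⁻¹
N_max = γ̇_max h / (πD) = 15.2929·0.00649/(π·0.0986) = 0.320411 rev/s → ×60 = 19.2247 rpm

value=19.22 rpm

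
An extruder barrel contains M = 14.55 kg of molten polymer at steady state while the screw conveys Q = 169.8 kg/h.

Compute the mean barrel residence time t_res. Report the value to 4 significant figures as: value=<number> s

Convert throughput: Q = 169.8 kg/h = 169.8/3600 = 0.0471667 kg/s
t_res = M / Q_s = 14.55 / 0.0471667 = 308.481 s

value=308.5 s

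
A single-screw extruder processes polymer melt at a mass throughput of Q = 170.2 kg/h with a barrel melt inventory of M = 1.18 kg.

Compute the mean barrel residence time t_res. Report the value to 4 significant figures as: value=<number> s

value=24.96 s

Throughput in SI: Q_s = 170.2 kg/h ÷ 3600 s/h = 0.0472778 kg/s
t_res = M / Q_s = 1.18 ÷ 0.0472778 = 24.9589 s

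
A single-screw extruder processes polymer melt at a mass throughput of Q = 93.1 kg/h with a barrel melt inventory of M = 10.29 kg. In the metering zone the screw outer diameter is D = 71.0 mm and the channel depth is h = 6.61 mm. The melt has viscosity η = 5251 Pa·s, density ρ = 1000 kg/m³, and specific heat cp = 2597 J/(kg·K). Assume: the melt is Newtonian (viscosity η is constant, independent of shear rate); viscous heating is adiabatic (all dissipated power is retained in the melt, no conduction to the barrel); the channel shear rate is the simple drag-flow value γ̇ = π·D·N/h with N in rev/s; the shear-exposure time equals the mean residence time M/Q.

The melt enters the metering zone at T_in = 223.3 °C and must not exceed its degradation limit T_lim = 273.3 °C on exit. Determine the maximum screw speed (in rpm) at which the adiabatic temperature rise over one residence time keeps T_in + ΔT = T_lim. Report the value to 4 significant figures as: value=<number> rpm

value=14.02 rpm

Convert throughput: Q = 93.1 kg/h = 93.1/3600 = 0.0258611 kg/s
t_res = M / Q_s = 10.29 / 0.0258611 = 397.895 s
Convert to metres: D = 0.071 m, h = 0.00661 m
ΔT_a = T_lim − T_in = 273.3 − 223.3 = 50 K
γ̇_max² = ΔT_a·ρ·cp/(η·t_res) = 50·1000·2597/(5251·397.895) = 62.1487 s⁻²
γ̇_max = √62.1487 = 7.88344 s⁻¹
N_max = γ̇_max·h / (π·D) = 7.88344 · 0.00661 / (π · 0.071) = 0.23362 rev/s = 14.0172 rpm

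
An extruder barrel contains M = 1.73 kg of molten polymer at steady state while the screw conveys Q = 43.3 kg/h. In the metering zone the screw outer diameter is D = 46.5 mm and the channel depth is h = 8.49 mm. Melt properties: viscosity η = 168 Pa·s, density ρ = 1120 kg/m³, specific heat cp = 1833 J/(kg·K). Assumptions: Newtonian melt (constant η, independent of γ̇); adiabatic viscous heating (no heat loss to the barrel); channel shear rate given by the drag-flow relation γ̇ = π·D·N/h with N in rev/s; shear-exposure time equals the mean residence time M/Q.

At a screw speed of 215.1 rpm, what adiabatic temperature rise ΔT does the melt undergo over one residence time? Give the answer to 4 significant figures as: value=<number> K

Throughput in SI: Q_s = 43.3 kg/h ÷ 3600 s/h = 0.0120278 kg/s
Mean residence time: t_res = M/Q_s = 1.73 kg / 0.0120278 kg/s = 143.834 s
Convert to SI: D = 0.0465 m, h = 0.00849 m, N = 215.1/60 = 3.585 rev/s
γ̇ = π D N / h = (π)(0.0465)(3.585) / 0.00849 = 61.6857 s⁻¹
ΔT = η·γ̇²·t_res / (ρ·cp) = 168 · (61.6857)² · 143.834 / (1120 · 1833) = 44.7876 K

value=44.79 K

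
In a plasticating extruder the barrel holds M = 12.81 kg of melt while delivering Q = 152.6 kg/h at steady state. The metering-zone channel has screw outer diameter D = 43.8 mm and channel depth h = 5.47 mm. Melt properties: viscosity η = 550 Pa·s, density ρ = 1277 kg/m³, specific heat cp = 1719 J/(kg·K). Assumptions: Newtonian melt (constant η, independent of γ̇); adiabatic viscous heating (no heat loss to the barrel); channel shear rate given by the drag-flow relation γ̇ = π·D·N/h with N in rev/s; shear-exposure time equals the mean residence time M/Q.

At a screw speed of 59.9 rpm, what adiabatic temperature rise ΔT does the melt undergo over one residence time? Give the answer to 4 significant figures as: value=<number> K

value=47.75 K

Convert throughput: Q = 152.6 kg/h = 152.6/3600 = 0.0423889 kg/s
t_res = M / Q_s = 12.81 ÷ 0.0423889 = 302.202 s
D = 43.8 mm = 0.0438 m;  h = 5.47 mm = 0.00547 m;  N = 59.9 rpm / 60 = 0.998333 rev/s
γ̇ = π D N / h = (π)(0.0438)(0.998333) / 0.00547 = 25.1138 s⁻¹
Adiabatic rise: ΔT = η γ̇² t_res / (ρ cp) = 550·(25.1138)²·302.202 / (1277·1719) = 47.7548 K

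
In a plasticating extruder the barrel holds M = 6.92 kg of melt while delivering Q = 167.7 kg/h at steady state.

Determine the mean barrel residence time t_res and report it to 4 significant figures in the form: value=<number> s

Convert throughput: Q = 167.7 kg/h = 167.7/3600 = 0.0465833 kg/s
t_res = M / Q_s = 6.92 / 0.0465833 = 148.551 s

value=148.6 s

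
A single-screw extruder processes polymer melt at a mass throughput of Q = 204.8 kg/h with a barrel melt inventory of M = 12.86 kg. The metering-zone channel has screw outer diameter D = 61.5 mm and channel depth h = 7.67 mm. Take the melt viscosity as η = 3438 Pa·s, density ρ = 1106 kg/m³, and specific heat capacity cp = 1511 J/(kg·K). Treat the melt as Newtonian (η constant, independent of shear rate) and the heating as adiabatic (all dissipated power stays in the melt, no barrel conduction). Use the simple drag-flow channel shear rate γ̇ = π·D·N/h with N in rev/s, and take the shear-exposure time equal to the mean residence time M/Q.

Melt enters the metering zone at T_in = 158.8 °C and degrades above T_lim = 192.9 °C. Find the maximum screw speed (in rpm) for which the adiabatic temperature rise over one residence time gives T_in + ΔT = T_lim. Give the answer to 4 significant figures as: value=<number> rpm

value=20.40 rpm

Q_s = Q / 3600 = 204.8 / 3600 = 0.0568889 kg/s
Mean residence time: t_res = M/Q_s = 12.86 kg / 0.0568889 kg/s = 226.055 s
D = 61.5 mm = 0.0615 m;  h = 7.67 mm = 0.00767 m
ΔT_a = T_lim − T_in = 192.9 °C − 158.8 °C = 34.1 K
Invert ΔT = ηγ̇²t_res/(ρcp) for γ̇: γ̇_max² = ΔT_a ρ cp / (η t_res) = 34.1·1106·1511 / (3438·226.055) = 73.3254 s⁻²
Take the square root: γ̇_max = √(73.3254) = 8.56303 s⁻¹
Solve γ̇ = πDN/h for N: N_max = γ̇_max·h/(π·D) = 8.56303 × 0.00767 / (π × 0.0615) = 0.339936 rev/s = 20.3962 rpm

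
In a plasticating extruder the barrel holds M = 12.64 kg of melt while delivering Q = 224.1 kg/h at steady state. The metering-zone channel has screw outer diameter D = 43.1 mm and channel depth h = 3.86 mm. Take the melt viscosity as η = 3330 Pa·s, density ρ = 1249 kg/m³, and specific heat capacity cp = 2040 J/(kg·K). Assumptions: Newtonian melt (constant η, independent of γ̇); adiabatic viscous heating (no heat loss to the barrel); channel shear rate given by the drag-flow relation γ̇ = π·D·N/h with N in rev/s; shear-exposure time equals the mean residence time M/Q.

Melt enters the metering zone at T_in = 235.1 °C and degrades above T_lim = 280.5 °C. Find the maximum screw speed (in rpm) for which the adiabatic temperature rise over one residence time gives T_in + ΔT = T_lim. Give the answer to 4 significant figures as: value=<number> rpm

Q_s = Q / 3600 = 224.1 / 3600 = 0.06225 kg/s
Mean residence time: t_res = M/Q_s = 12.64 kg / 0.06225 kg/s = 203.052 s
Geometry in SI: D = 43.1 mm → 0.0431 m, h = 3.86 mm → 0.00386 m
ΔT_a = T_lim − T_in = 280.5 °C − 235.1 °C = 45.4 K
γ̇_max² = ΔT_a·ρ·cp/(η·t_res) = 45.4·1249·2040/(3330·203.052) = 171.079 s⁻²
γ̇_max = sqrt(171.079) = 13.0797 s⁻¹
N_max = γ̇_max·h / (π·D) = 13.0797 · 0.00386 / (π · 0.0431) = 0.372871 rev/s = 22.3723 rpm

value=22.37 rpm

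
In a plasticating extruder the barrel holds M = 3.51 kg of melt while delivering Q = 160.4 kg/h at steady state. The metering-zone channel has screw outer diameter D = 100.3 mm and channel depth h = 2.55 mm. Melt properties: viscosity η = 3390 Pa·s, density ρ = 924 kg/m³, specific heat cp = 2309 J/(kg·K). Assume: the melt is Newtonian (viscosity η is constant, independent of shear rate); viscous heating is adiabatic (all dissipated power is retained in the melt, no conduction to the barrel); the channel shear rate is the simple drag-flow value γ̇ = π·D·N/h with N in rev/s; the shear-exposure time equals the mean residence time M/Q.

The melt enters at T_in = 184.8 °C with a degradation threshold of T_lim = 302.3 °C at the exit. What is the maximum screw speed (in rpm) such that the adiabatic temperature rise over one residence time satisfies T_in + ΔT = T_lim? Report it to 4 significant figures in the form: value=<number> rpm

Convert throughput: Q = 160.4 kg/h = 160.4/3600 = 0.0445556 kg/s
t_res = M / Q_s = 3.51 / 0.0445556 = 78.7781 s
Geometry in SI: D = 100.3 mm → 0.1003 m, h = 2.55 mm → 0.00255 m
ΔT_a = T_lim − T_in = 302.3 − 184.8 = 117.5 K
Invert ΔT = ηγ̇²t_res/(ρcp) for γ̇: γ̇_max² = ΔT_a ρ cp / (η t_res) = 117.5·924·2309 / (3390·78.7781) = 938.704 s⁻²
γ̇_max = sqrt(938.704) = 30.6383 s⁻¹
N_max = γ̇_max·h / (π·D) = 30.6383 · 0.00255 / (π · 0.1003) = 0.247944 rev/s = 14.8766 rpm

value=14.88 rpm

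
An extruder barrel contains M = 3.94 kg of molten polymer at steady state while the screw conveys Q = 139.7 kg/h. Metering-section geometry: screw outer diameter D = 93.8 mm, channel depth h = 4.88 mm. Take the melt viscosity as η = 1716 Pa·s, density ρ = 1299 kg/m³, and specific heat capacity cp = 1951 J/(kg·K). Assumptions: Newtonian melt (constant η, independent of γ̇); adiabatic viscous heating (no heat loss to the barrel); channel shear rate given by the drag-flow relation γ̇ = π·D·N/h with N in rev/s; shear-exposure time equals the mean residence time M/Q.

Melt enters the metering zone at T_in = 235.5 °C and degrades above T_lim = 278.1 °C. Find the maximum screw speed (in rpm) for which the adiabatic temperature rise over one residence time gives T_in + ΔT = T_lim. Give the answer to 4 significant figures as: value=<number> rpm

value=24.73 rpm

Convert throughput: Q = 139.7 kg/h = 139.7/3600 = 0.0388056 kg/s
t_res = M / Q_s = 3.94 / 0.0388056 = 101.532 s
D = 93.8 mm = 0.0938 m;  h = 4.88 mm = 0.00488 m
ΔT_a = T_lim − T_in = 278.1 °C − 235.5 °C = 42.6 K
γ̇_max² = ΔT_a·ρ·cp / (η·t_res) = [42.6 × 1299 × 1951] / [1716 × 101.532] = 619.664 s⁻²
γ̇_max = sqrt(619.664) = 24.8931 s⁻¹
Solve γ̇ = πDN/h for N: N_max = γ̇_max·h/(π·D) = 24.8931 × 0.00488 / (π × 0.0938) = 0.412235 rev/s = 24.7341 rpm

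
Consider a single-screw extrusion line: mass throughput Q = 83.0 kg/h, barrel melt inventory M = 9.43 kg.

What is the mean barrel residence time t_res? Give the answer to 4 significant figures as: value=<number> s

value=409.0 s

Convert throughput: Q = 83.0 kg/h = 83.0/3600 = 0.0230556 kg/s
Mean residence time: t_res = M/Q_s = 9.43 kg / 0.0230556 kg/s = 409.012 s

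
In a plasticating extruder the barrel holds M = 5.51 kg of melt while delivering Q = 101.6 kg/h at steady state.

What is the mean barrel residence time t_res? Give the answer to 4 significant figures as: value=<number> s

value=195.2 s

Throughput in SI: Q_s = 101.6 kg/h ÷ 3600 s/h = 0.0282222 kg/s
Mean residence time: t_res = M/Q_s = 5.51 kg / 0.0282222 kg/s = 195.236 s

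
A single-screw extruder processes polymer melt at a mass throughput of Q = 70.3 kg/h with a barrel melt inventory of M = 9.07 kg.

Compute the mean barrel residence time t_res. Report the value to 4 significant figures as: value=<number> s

Q_s = Q / 3600 = 70.3 / 3600 = 0.0195278 kg/s
t_res = M / Q_s = 9.07 ÷ 0.0195278 = 464.467 s

value=464.5 s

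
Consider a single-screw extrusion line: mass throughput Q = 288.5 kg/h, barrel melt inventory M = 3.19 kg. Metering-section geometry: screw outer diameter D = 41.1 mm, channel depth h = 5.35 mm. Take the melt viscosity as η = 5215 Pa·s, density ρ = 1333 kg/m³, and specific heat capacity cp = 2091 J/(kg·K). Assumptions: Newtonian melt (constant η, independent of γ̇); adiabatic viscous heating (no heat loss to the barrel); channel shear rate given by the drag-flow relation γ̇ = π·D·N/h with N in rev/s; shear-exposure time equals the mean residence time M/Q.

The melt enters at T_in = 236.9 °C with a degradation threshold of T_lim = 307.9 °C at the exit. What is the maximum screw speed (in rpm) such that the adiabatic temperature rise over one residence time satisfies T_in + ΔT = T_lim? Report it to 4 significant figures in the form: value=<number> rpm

Q_s = Q / 3600 = 288.5 / 3600 = 0.0801389 kg/s
t_res = M / Q_s = 3.19 ÷ 0.0801389 = 39.8059 s
Geometry in SI: D = 41.1 mm → 0.0411 m, h = 5.35 mm → 0.00535 m
ΔT_a = T_lim − T_in = 307.9 − 236.9 = 71 K
γ̇_max² = ΔT_a·ρ·cp/(η·t_res) = 71·1333·2091/(5215·39.8059) = 953.325 s⁻²
γ̇_max = sqrt(953.325) = 30.876 s⁻¹
N_max = γ̇_max·h / (π·D) = 30.876 · 0.00535 / (π · 0.0411) = 1.27933 rev/s = 76.7598 rpm

value=76.76 rpm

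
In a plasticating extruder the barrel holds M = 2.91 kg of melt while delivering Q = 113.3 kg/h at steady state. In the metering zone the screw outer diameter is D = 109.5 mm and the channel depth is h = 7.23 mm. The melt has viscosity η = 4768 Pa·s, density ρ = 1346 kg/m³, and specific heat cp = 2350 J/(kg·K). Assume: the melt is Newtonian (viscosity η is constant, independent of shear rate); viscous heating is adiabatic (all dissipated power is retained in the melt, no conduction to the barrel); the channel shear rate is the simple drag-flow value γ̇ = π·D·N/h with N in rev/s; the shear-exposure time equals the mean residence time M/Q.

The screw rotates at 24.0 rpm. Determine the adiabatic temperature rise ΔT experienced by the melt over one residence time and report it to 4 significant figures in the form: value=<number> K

value=50.48 K

Q_s = Q / 3600 = 113.3 / 3600 = 0.0314722 kg/s
t_res = M / Q_s = 2.91 ÷ 0.0314722 = 92.4625 s
Convert to SI: D = 0.1095 m, h = 0.00723 m, N = 24.0/60 = 0.4 rev/s
γ̇ = π·D·N / h = π · 0.1095 · 0.4 / 0.00723 = 19.0321 s⁻¹
ΔT = η·γ̇²·t_res/(ρ·cp) = [4768 × 19.0321² × 92.4625] / [1346 × 2350] = 50.4848 K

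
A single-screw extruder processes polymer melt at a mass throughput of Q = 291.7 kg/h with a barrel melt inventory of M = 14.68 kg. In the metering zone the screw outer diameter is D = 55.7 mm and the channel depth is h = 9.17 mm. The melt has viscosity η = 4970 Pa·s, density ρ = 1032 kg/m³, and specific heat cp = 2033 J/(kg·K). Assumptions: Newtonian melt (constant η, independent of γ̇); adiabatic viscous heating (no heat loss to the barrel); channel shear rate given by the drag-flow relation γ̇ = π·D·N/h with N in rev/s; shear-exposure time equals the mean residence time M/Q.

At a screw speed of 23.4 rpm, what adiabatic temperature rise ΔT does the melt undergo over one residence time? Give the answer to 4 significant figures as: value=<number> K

value=23.77 K

Q_s = Q / 3600 = 291.7 / 3600 = 0.0810278 kg/s
t_res = M / Q_s = 14.68 ÷ 0.0810278 = 181.172 s
Geometry in metres: D = 55.7 mm → 0.0557 m, h = 9.17 mm → 0.00917 m; screw speed N = 23.4 rpm = 0.39 rev/s
γ̇ = π D N / h = (π)(0.0557)(0.39) / 0.00917 = 7.44218 s⁻¹
ΔT = η·γ̇²·t_res / (ρ·cp) = 4970 · (7.44218)² · 181.172 / (1032 · 2033) = 23.7702 K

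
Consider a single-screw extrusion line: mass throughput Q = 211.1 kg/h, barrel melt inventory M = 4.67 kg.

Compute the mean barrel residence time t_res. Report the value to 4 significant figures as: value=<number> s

value=79.64 s

Convert throughput: Q = 211.1 kg/h = 211.1/3600 = 0.0586389 kg/s
Mean residence time: t_res = M/Q_s = 4.67 kg / 0.0586389 kg/s = 79.64 s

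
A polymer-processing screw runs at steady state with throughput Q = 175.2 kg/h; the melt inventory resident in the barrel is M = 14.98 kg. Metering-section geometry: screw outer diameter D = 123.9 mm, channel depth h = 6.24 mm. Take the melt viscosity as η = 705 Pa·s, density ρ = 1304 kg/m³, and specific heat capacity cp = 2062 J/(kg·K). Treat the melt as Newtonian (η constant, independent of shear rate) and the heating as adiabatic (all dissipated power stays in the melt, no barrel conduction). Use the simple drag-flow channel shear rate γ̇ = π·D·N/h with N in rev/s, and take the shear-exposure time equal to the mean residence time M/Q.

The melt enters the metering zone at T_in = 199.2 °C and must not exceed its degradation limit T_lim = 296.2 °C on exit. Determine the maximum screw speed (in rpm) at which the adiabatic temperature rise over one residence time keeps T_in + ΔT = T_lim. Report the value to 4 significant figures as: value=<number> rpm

Q_s = Q / 3600 = 175.2 / 3600 = 0.0486667 kg/s
t_res = M / Q_s = 14.98 ÷ 0.0486667 = 307.808 s
Geometry in SI: D = 123.9 mm → 0.1239 m, h = 6.24 mm → 0.00624 m
ΔT_a = T_lim − T_in = 296.2 − 199.2 = 97 K
γ̇_max² = ΔT_a·ρ·cp/(η·t_res) = 97·1304·2062/(705·307.808) = 1201.9 s⁻²
γ̇_max = sqrt(1201.9) = 34.6684 s⁻¹
Solve γ̇ = πDN/h for N: N_max = γ̇_max·h/(π·D) = 34.6684 × 0.00624 / (π × 0.1239) = 0.555773 rev/s = 33.3464 rpm

value=33.35 rpm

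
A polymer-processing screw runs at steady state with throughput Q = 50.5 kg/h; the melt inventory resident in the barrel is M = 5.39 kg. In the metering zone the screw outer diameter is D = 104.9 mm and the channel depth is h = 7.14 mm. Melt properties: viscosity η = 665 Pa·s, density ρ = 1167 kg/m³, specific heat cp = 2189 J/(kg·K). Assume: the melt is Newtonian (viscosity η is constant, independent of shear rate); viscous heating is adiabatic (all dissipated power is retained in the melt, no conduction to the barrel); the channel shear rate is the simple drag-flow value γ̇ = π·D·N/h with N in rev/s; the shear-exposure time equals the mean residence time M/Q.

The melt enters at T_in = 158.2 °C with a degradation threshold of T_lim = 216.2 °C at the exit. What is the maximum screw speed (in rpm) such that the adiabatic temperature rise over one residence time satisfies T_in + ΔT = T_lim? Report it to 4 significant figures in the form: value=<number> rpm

value=31.30 rpm

Convert throughput: Q = 50.5 kg/h = 50.5/3600 = 0.0140278 kg/s
t_res = M / Q_s = 5.39 / 0.0140278 = 384.238 s
D = 104.9 mm = 0.1049 m;  h = 7.14 mm = 0.00714 m
ΔT_a = T_lim − T_in = 216.2 − 158.2 = 58 K
Invert ΔT = ηγ̇²t_res/(ρcp) for γ̇: γ̇_max² = ΔT_a ρ cp / (η t_res) = 58·1167·2189 / (665·384.238) = 579.86 s⁻²
γ̇_max = sqrt(579.86) = 24.0803 s⁻¹
N_max = γ̇_max h / (πD) = 24.0803·0.00714/(π·0.1049) = 0.521716 rev/s → ×60 = 31.303 rpm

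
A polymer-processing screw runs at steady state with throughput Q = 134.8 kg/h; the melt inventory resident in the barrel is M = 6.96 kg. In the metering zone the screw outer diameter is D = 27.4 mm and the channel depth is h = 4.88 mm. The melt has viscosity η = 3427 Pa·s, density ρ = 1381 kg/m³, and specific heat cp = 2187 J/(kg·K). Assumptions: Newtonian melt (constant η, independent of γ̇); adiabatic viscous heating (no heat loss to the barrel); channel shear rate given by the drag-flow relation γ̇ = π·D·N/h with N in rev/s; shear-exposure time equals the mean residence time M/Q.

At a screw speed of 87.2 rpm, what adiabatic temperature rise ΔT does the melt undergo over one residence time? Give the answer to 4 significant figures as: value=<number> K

value=138.6 K

Q_s = Q / 3600 = 134.8 / 3600 = 0.0374444 kg/s
Mean residence time: t_res = M/Q_s = 6.96 kg / 0.0374444 kg/s = 185.875 s
Convert to SI: D = 0.0274 m, h = 0.00488 m, N = 87.2/60 = 1.45333 rev/s
γ̇ = π D N / h = (π)(0.0274)(1.45333) / 0.00488 = 25.6357 s⁻¹
Adiabatic rise: ΔT = η γ̇² t_res / (ρ cp) = 3427·(25.6357)²·185.875 / (1381·2187) = 138.607 K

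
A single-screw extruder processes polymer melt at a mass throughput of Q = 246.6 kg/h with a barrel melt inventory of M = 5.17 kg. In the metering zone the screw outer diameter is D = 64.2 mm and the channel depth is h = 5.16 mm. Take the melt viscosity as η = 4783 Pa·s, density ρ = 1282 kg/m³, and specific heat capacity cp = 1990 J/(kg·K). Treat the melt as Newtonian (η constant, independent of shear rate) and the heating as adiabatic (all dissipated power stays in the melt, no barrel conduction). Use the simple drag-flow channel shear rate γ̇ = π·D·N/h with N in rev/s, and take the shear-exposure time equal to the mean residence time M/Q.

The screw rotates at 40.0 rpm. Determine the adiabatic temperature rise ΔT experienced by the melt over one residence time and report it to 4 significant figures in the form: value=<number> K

Convert throughput: Q = 246.6 kg/h = 246.6/3600 = 0.0685 kg/s
Mean residence time: t_res = M/Q_s = 5.17 kg / 0.0685 kg/s = 75.4745 s
Convert to SI: D = 0.0642 m, h = 0.00516 m, N = 40.0/60 = 0.666667 rev/s
Shear rate: γ̇ = πDN/h = π·0.0642·0.666667/0.00516 = 26.0582 s⁻¹
Adiabatic rise: ΔT = η γ̇² t_res / (ρ cp) = 4783·(26.0582)²·75.4745 / (1282·1990) = 96.0831 K

value=96.08 K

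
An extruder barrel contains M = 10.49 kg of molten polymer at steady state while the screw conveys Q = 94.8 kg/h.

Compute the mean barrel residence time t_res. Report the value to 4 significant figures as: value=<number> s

Convert throughput: Q = 94.8 kg/h = 94.8/3600 = 0.0263333 kg/s
t_res = M / Q_s = 10.49 ÷ 0.0263333 = 398.354 s

value=398.4 s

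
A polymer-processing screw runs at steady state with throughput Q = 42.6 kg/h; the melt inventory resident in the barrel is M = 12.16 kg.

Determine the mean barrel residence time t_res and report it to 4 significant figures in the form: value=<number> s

value=1028. s

Convert throughput: Q = 42.6 kg/h = 42.6/3600 = 0.0118333 kg/s
Mean residence time: t_res = M/Q_s = 12.16 kg / 0.0118333 kg/s = 1027.61 s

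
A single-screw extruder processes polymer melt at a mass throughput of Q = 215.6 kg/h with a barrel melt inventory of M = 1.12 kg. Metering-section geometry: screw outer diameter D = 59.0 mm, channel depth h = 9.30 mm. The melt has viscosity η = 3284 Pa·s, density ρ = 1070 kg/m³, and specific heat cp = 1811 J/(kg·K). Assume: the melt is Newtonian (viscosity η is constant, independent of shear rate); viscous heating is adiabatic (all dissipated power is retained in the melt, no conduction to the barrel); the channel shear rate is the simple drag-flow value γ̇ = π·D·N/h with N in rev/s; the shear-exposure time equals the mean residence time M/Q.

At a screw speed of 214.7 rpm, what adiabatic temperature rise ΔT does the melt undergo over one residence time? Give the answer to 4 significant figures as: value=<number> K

Q_s = Q / 3600 = 215.6 / 3600 = 0.0598889 kg/s
Mean residence time: t_res = M/Q_s = 1.12 kg / 0.0598889 kg/s = 18.7013 s
D = 59.0 mm = 0.059 m;  h = 9.30 mm = 0.0093 m;  N = 214.7 rpm / 60 = 3.57833 rev/s
γ̇ = π·D·N / h = π · 0.059 · 3.57833 / 0.0093 = 71.3181 s⁻¹
ΔT = η·γ̇²·t_res / (ρ·cp) = 3284 · (71.3181)² · 18.7013 / (1070 · 1811) = 161.203 K

value=161.2 K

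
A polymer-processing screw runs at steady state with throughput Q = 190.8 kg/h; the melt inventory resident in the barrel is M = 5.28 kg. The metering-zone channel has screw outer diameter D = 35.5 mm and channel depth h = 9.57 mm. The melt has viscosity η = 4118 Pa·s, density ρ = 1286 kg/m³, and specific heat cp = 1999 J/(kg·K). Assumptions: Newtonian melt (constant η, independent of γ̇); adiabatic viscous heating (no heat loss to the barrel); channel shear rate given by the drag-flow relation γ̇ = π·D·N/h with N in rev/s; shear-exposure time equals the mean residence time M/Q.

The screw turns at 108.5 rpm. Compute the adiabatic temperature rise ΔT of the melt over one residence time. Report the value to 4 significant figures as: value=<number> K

Throughput in SI: Q_s = 190.8 kg/h ÷ 3600 s/h = 0.053 kg/s
t_res = M / Q_s = 5.28 ÷ 0.053 = 99.6226 s
Geometry in metres: D = 35.5 mm → 0.0355 m, h = 9.57 mm → 0.00957 m; screw speed N = 108.5 rpm = 1.80833 rev/s
γ̇ = π·D·N / h = π · 0.0355 · 1.80833 / 0.00957 = 21.0739 s⁻¹
Adiabatic rise: ΔT = η γ̇² t_res / (ρ cp) = 4118·(21.0739)²·99.6226 / (1286·1999) = 70.8729 K

value=70.87 K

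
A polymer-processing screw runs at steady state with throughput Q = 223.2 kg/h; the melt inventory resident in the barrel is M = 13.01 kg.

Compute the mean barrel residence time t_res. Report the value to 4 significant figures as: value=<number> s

Convert throughput: Q = 223.2 kg/h = 223.2/3600 = 0.062 kg/s
t_res = M / Q_s = 13.01 / 0.062 = 209.839 s

value=209.8 s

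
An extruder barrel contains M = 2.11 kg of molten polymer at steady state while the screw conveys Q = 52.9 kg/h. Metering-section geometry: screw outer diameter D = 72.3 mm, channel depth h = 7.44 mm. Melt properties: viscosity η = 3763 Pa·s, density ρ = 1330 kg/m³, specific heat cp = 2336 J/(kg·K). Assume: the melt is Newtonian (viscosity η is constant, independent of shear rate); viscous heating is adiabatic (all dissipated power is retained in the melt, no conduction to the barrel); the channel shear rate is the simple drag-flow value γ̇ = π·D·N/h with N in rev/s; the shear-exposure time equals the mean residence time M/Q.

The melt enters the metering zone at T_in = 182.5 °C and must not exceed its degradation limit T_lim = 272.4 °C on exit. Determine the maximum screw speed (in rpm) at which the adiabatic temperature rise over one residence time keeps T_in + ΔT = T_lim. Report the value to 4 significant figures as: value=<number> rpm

value=44.68 rpm

Convert throughput: Q = 52.9 kg/h = 52.9/3600 = 0.0146944 kg/s
t_res = M / Q_s = 2.11 ÷ 0.0146944 = 143.592 s
Geometry in SI: D = 72.3 mm → 0.0723 m, h = 7.44 mm → 0.00744 m
ΔT_a = T_lim − T_in = 272.4 °C − 182.5 °C = 89.9 K
γ̇_max² = ΔT_a·ρ·cp / (η·t_res) = [89.9 × 1330 × 2336] / [3763 × 143.592] = 516.917 s⁻²
γ̇_max = √516.917 = 22.7358 s⁻¹
N_max = γ̇_max·h / (π·D) = 22.7358 · 0.00744 / (π · 0.0723) = 0.744724 rev/s = 44.6834 rpm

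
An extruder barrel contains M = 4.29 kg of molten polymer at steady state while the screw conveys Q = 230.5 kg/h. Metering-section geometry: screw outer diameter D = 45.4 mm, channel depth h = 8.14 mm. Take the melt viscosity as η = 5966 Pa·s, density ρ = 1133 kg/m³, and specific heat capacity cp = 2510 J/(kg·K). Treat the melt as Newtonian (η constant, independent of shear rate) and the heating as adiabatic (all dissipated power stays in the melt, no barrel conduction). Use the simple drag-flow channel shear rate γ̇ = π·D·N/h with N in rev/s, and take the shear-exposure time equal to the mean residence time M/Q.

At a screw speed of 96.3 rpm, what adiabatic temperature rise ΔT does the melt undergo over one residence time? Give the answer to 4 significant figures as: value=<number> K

value=111.2 K

Q_s = Q / 3600 = 230.5 / 3600 = 0.0640278 kg/s
t_res = M / Q_s = 4.29 / 0.0640278 = 67.0022 s
Geometry in metres: D = 45.4 mm → 0.0454 m, h = 8.14 mm → 0.00814 m; screw speed N = 96.3 rpm = 1.605 rev/s
γ̇ = π·D·N / h = π · 0.0454 · 1.605 / 0.00814 = 28.1227 s⁻¹
Adiabatic rise: ΔT = η γ̇² t_res / (ρ cp) = 5966·(28.1227)²·67.0022 / (1133·2510) = 111.168 K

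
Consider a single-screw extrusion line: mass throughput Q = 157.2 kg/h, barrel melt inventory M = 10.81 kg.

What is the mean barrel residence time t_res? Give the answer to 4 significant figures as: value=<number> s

value=247.6 s

Convert throughput: Q = 157.2 kg/h = 157.2/3600 = 0.0436667 kg/s
t_res = M / Q_s = 10.81 ÷ 0.0436667 = 247.557 s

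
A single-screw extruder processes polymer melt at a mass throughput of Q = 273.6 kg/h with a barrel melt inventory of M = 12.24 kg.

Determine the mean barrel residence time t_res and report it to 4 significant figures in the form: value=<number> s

value=161.1 s

Throughput in SI: Q_s = 273.6 kg/h ÷ 3600 s/h = 0.076 kg/s
t_res = M / Q_s = 12.24 ÷ 0.076 = 161.053 s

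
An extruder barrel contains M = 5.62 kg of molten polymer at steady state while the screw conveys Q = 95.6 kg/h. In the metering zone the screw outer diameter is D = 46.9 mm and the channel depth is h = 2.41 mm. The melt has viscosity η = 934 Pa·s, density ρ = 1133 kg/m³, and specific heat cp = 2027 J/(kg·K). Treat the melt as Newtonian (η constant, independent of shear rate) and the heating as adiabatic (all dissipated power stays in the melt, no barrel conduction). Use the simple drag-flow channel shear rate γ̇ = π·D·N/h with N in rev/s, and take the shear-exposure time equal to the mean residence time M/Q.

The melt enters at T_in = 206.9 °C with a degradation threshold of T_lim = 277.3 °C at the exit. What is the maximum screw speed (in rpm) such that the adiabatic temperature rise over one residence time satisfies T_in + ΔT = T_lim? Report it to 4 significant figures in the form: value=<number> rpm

Throughput in SI: Q_s = 95.6 kg/h ÷ 3600 s/h = 0.0265556 kg/s
t_res = M / Q_s = 5.62 ÷ 0.0265556 = 211.632 s
Geometry in SI: D = 46.9 mm → 0.0469 m, h = 2.41 mm → 0.00241 m
ΔT_a = T_lim − T_in = 277.3 − 206.9 = 70.4 K
γ̇_max² = ΔT_a·ρ·cp/(η·t_res) = 70.4·1133·2027/(934·211.632) = 817.953 s⁻²
γ̇_max = √817.953 = 28.5999 s⁻¹
Solve γ̇ = πDN/h for N: N_max = γ̇_max·h/(π·D) = 28.5999 × 0.00241 / (π × 0.0469) = 0.467798 rev/s = 28.0679 rpm

value=28.07 rpm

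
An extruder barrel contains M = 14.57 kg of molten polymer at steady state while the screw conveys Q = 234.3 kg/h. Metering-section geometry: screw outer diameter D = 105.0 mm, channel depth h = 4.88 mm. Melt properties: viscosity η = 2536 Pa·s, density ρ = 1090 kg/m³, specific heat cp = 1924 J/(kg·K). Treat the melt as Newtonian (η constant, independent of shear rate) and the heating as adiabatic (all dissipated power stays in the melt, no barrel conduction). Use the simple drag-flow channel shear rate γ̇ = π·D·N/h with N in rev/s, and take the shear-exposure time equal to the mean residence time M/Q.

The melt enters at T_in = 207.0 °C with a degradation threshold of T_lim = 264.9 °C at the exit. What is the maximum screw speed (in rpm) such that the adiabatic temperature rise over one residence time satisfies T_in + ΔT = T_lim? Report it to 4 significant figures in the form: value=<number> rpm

value=12.98 rpm

Convert throughput: Q = 234.3 kg/h = 234.3/3600 = 0.0650833 kg/s
Mean residence time: t_res = M/Q_s = 14.57 kg / 0.0650833 kg/s = 223.867 s
Convert to metres: D = 0.105 m, h = 0.00488 m
ΔT_a = T_lim − T_in = 264.9 °C − 207.0 °C = 57.9 K
Invert ΔT = ηγ̇²t_res/(ρcp) for γ̇: γ̇_max² = ΔT_a ρ cp / (η t_res) = 57.9·1090·1924 / (2536·223.867) = 213.88 s⁻²
γ̇_max = sqrt(213.88) = 14.6247 s⁻¹
N_max = γ̇_max·h / (π·D) = 14.6247 · 0.00488 / (π · 0.105) = 0.216355 rev/s = 12.9813 rpm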